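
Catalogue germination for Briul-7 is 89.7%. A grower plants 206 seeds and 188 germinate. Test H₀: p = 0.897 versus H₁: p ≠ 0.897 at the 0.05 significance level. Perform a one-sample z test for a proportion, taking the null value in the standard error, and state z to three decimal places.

z = 0.738

p̂ = 188/206 ≈ 0.912621.
Under H₀, SE = √(0.897·0.103/206) = √(0.0004485) = 0.021178.
z = (0.912621 − 0.897)/0.021178 = 0.015621/0.021178 = 0.738.
p-value = 2·P(Z > 0.738) ≈ 0.4607; since p > α = 0.05, fail to reject H₀.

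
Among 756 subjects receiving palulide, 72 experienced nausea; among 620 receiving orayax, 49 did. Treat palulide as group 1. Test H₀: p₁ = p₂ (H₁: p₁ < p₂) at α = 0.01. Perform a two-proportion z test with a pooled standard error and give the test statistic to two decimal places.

p̂₁ = 72/756 ≈ 0.0952, p̂₂ = 49/620 ≈ 0.0790.
Pooled p̂ = (72+49)/(756+620) = 121/1376 = 0.0879.
SE = √(p̂(1−p̂)(1/n₁+1/n₂)) = √(0.0879·0.9121·0.00293565) = √(0.000235449) = 0.0153.
z = (0.0952 − 0.0790)/0.0153 = 0.0162/0.0153 = 1.06.
p-value = P(Z < 1.056) ≈ 0.8545, so at α = 0.01 we fail to reject H₀.

z = 1.06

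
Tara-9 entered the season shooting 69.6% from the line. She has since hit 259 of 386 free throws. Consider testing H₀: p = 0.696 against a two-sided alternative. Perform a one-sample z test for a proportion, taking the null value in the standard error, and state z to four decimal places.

p̂ = 259/386 ≈ 0.670984.
Standard error under H₀: √(0.696×0.304/386) = 0.023412.
z = (0.670984 − 0.696)/0.023412 = -0.025016/0.023412 = -1.0685.

z = -1.0685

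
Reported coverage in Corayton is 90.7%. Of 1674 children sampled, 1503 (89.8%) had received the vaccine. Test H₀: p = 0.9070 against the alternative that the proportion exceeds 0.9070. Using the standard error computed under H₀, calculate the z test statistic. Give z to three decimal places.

p̂ = 1503/1674 ≈ 0.89785.
SE = √(p₀(1−p₀)/n) = √(0.084351/1674) = 0.00710.
z = (0.89785 − 0.907)/0.00710 = -0.00915/0.00710 = -1.289.
p-value = P(Z > -1.289) ≈ 0.9013.

z = -1.289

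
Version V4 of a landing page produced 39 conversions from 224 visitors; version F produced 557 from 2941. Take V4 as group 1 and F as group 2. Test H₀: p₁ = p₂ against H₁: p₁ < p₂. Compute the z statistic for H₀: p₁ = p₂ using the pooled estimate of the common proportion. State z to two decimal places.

p̂₁ = 39/224 ≈ 0.1741, p̂₂ = 557/2941 ≈ 0.1894.
Pooled p̂ = (39+557)/(224+2941) = 596/3165 = 0.1883.
SE = √(p̂(1−p̂)(1/n₁+1/n₂)) = √(0.1883·0.8117·0.00480431) = √(0.000734334) = 0.0271.
z = (0.1741 − 0.1894)/0.0271 = -0.0153/0.0271 = -0.56.
p-value = P(Z < -0.564) ≈ 0.2864.

z = -0.56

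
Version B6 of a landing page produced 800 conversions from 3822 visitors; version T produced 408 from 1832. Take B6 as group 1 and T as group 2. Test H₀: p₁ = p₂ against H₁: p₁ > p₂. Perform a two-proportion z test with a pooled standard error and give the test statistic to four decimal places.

z = -1.1499

p̂₁ = 800/3822 ≈ 0.209314, p̂₂ = 408/1832 ≈ 0.222707.
Pooled p̂ = (800+408)/(3822+1832) = 1208/5654 = 0.213654.
SE = √(0.168006 × 0.000807495) = 0.011647.
z = (0.209314 − 0.222707)/0.011647 = -0.013393/0.011647 = -1.1499.
p-value = P(Z > -1.150) ≈ 0.8749.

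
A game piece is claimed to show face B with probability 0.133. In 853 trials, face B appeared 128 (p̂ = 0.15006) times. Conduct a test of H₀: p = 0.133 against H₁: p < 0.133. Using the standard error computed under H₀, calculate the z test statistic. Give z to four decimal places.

p̂ = 128/853 ≈ 0.150059.
SE = √(p₀(1−p₀)/n) = √(0.11531/853) = 0.011627.
z = (0.150059 − 0.133)/0.011627 = 0.017059/0.011627 = 1.4672.
p-value = P(Z < 1.467) ≈ 0.9288.

z = 1.4672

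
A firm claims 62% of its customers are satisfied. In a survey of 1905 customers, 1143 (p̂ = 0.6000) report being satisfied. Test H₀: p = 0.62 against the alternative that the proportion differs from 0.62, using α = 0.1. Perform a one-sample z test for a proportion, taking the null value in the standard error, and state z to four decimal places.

p̂ = 1143/1905 = 0.600000.
SE = √(p₀(1−p₀)/n) = √(0.2356/1905) = 0.011121.
z = (0.600000 − 0.62)/0.011121 = -0.020000/0.011121 = -1.7984.
p-value = 2·P(Z > 1.798) ≈ 0.0721, so at α = 0.1 we reject H₀.

z = -1.7984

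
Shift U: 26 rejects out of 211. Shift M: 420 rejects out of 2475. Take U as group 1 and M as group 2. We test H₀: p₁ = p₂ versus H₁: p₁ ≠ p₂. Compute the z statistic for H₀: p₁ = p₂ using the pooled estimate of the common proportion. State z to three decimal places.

p̂₁ = 26/211 = 0.12322, p̂₂ = 420/2475 = 0.16970.
Pooled p̂ = (26+420)/(211+2475) = 446/2686 = 0.16605.
SE = √(0.138475 × 0.00514338) = 0.02669.
z = (0.12322 − 0.16970)/0.02669 = -0.04648/0.02669 = -1.741.
p-value = 2·P(Z > 1.741) ≈ 0.0816.

z = -1.741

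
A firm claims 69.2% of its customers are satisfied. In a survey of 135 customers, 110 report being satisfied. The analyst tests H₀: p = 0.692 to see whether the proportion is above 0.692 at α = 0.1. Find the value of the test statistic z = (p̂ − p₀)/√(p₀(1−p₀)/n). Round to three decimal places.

z = 3.091

p̂ = 110/135 = 0.81481.
Standard error under H₀: √(0.692×0.308/135) = 0.03973.
z = (0.81481 − 0.692)/0.03973 = 0.12281/0.03973 = 3.091.
p-value = P(Z > 3.091) ≈ 0.0010, so at α = 0.1 we reject H₀.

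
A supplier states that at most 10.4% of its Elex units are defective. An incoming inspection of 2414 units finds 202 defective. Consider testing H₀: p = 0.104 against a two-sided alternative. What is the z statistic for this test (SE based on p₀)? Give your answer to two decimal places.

p̂ = 202/2414 = 0.0837.
SE = √(p₀(1−p₀)/n) = √(0.093184/2414) = 0.0062.
z = (0.0837 − 0.104)/0.0062 = -0.0203/0.0062 = -3.27.
p-value = 2·P(Z > 3.271) ≈ 0.0011.

z = -3.27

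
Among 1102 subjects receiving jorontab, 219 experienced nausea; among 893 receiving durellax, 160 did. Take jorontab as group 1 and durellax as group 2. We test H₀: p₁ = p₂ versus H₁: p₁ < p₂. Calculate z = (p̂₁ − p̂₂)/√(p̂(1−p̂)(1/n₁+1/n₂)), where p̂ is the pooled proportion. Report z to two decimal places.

p̂₁ = 219/1102 = 0.19873, p̂₂ = 160/893 = 0.17917.
Pooled p̂ = (219+160)/(1102+893) = 379/1995 = 0.18997.
SE = √(p̂(1−p̂)(1/n₁+1/n₂)) = √(0.18997·0.81003·0.00202726) = √(0.000311964) = 0.01766.
z = (0.19873 − 0.17917)/0.01766 = 0.01956/0.01766 = 1.11.

z = 1.11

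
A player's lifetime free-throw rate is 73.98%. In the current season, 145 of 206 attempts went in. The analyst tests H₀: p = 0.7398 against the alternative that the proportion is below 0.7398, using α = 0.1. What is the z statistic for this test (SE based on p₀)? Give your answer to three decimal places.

z = -1.175

p̂ = 145/206 ≈ 0.70388.
Standard error under H₀: √(0.7398×0.2602/206) = 0.03057.
z = (0.70388 − 0.7398)/0.03057 = -0.03592/0.03057 = -1.175.
p-value = P(Z < -1.175) ≈ 0.1200, so at α = 0.1 we fail to reject H₀.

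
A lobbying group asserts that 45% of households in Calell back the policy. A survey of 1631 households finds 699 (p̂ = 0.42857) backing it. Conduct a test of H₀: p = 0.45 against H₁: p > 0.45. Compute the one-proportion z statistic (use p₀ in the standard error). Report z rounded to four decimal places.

p̂ = 699/1631 = 0.428571.
SE = √(p₀(1−p₀)/n) = √(0.2475/1631) = 0.012319.
z = (0.428571 − 0.45)/0.012319 = -0.021429/0.012319 = -1.7395.
p-value = P(Z > -1.740) ≈ 0.9590.

z = -1.7395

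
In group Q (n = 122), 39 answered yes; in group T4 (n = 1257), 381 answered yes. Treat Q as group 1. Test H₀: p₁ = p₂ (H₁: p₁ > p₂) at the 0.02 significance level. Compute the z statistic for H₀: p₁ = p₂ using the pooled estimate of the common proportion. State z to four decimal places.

z = 0.3797

p̂₁ = 39/122 ≈ 0.319672, p̂₂ = 381/1257 ≈ 0.303103.
Pooled p̂ = (39+381)/(122+1257) = 420/1379 = 0.304569.
SE = √(p̂(1−p̂)(1/n₁+1/n₂)) = √(0.304569·0.695431·0.00899227) = √(0.00190462) = 0.043642.
z = (0.319672 − 0.303103)/0.043642 = 0.016569/0.043642 = 0.3797.
p-value = P(Z > 0.380) ≈ 0.3521; since p > α = 0.02, fail to reject H₀.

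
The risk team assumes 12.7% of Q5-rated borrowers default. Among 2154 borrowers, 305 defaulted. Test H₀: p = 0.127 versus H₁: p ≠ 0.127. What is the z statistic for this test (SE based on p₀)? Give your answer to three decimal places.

z = 2.035

p̂ = 305/2154 = 0.141597.
Standard error under H₀: √(0.127×0.873/2154) = 0.007174.
z = (0.141597 − 0.127)/0.007174 = 0.014597/0.007174 = 2.035.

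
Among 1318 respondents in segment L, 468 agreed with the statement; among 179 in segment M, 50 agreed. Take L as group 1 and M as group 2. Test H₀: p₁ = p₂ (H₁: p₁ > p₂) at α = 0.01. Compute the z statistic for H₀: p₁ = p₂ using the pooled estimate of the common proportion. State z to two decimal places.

p̂₁ = 468/1318 ≈ 0.3551, p̂₂ = 50/179 ≈ 0.2793.
Pooled p̂ = (468+50)/(1318+179) = 518/1497 = 0.3460.
SE = √(p̂(1−p̂)(1/n₁+1/n₂)) = √(0.3460·0.6540·0.00634532) = √(0.00143589) = 0.0379.
z = (0.3551 − 0.2793)/0.0379 = 0.0758/0.0379 = 2.00.
p-value = P(Z > 1.999) ≈ 0.0228. With α = 0.01, fail to reject H₀.

z = 2.00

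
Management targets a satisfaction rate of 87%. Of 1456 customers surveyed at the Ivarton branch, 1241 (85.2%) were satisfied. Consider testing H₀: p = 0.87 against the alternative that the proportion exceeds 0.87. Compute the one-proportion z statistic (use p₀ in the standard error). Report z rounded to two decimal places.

z = -2.00

p̂ = 1241/1456 = 0.85234.
SE = √(p₀(1−p₀)/n) = √(0.1131/1456) = 0.00881.
z = (0.85234 − 0.87)/0.00881 = -0.01766/0.00881 = -2.00.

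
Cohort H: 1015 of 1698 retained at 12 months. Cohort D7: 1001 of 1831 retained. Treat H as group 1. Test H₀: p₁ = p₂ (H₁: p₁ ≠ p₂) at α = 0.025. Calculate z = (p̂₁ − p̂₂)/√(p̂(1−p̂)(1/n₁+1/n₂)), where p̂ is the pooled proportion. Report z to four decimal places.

p̂₁ = 1015/1698 = 0.5977621, p̂₂ = 1001/1831 = 0.5466958.
Pooled p̂ = (1015+1001)/(1698+1831) = 2016/3529 = 0.5712666.
SE = √(p̂(1−p̂)(1/n₁+1/n₂)) = √(0.5712666·0.4287334·0.00113508) = √(0.000278004) = 0.0166735.
z = (0.5977621 − 0.5466958)/0.0166735 = 0.0510663/0.0166735 = 3.0627.
p-value = 2·P(Z > 3.063) ≈ 0.0022; since p < α = 0.025, reject H₀.

z = 3.0627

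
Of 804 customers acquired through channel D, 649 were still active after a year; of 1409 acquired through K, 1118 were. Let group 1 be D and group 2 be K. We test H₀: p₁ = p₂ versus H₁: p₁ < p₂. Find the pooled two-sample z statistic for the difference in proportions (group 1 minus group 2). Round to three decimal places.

p̂₁ = 649/804 ≈ 0.80721, p̂₂ = 1118/1409 ≈ 0.79347.
Pooled p̂ = (649+1118)/(804+1409) = 1767/2213 = 0.79846.
SE = √(p̂(1−p̂)(1/n₁+1/n₂)) = √(0.79846·0.20154·0.0019535) = √(0.000314357) = 0.01773.
z = (0.80721 − 0.79347)/0.01773 = 0.01374/0.01773 = 0.775.

z = 0.775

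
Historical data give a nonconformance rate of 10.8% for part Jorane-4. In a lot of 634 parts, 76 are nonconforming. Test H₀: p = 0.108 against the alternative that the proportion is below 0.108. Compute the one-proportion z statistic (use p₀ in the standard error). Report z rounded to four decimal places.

z = 0.9633

p̂ = 76/634 = 0.119874.
SE = √(p₀(1−p₀)/n) = √(0.096336/634) = 0.012327.
z = (0.119874 − 0.108)/0.012327 = 0.011874/0.012327 = 0.9633.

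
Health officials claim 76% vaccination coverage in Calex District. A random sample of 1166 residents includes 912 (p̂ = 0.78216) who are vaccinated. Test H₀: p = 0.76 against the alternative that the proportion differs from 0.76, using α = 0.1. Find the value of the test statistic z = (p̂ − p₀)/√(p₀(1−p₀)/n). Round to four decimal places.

p̂ = 912/1166 = 0.782161.
SE = √(p₀(1−p₀)/n) = √(0.1824/1166) = 0.012507.
z = (0.782161 − 0.76)/0.012507 = 0.022161/0.012507 = 1.7719.
p-value = 2·P(Z > 1.772) ≈ 0.0764; since p < α = 0.1, reject H₀.

z = 1.7719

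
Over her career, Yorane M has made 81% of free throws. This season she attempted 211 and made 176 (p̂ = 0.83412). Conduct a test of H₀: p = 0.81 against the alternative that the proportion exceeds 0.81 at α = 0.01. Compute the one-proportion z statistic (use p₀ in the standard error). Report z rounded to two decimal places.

p̂ = 176/211 ≈ 0.8341.
Under H₀, SE = √(0.81·0.19/211) = √(0.000729384) = 0.0270.
z = (0.8341 − 0.81)/0.0270 = 0.0241/0.0270 = 0.89.
p-value = P(Z > 0.893) ≈ 0.1859; since p > α = 0.01, fail to reject H₀.

z = 0.89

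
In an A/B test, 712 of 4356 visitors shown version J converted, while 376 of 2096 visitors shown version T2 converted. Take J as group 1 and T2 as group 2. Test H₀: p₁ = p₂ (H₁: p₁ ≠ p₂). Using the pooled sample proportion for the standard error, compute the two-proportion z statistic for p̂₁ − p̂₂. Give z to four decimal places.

z = -1.6011

p̂₁ = 712/4356 = 0.163453, p̂₂ = 376/2096 = 0.179389.
Pooled p̂ = (712+376)/(4356+2096) = 1088/6452 = 0.168630.
SE = √(0.140194 × 0.000706668) = 0.009953.
z = (0.163453 − 0.179389)/0.009953 = -0.015936/0.009953 = -1.6011.
Two-sided p-value ≈ 2·Φ(−1.601) = 0.1094.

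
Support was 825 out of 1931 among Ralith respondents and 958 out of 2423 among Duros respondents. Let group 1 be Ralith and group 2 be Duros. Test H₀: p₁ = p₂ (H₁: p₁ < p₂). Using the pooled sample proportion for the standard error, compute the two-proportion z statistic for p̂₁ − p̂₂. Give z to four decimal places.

p̂₁ = 825/1931 ≈ 0.427240, p̂₂ = 958/2423 ≈ 0.395378.
Pooled p̂ = (825+958)/(1931+2423) = 1783/4354 = 0.409508.
SE = √(p̂(1−p̂)(1/n₁+1/n₂)) = √(0.409508·0.590492·0.000930578) = √(0.000225024) = 0.015001.
z = (0.427240 − 0.395378)/0.015001 = 0.031862/0.015001 = 2.1240.

z = 2.1240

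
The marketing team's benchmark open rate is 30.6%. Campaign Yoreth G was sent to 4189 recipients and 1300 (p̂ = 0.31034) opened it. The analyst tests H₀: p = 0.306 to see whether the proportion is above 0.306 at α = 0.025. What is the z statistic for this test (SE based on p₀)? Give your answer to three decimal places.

z = 0.609

p̂ = 1300/4189 ≈ 0.310337.
Under H₀, SE = √(0.306·0.694/4189) = √(5.06956e-05) = 0.007120.
z = (0.310337 − 0.306)/0.007120 = 0.004337/0.007120 = 0.609.
p-value = P(Z > 0.609) ≈ 0.2712; since p > α = 0.025, fail to reject H₀.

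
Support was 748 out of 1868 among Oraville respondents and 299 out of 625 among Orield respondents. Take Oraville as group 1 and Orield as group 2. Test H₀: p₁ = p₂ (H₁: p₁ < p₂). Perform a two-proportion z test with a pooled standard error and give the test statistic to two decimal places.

z = -3.42

p̂₁ = 748/1868 ≈ 0.4004, p̂₂ = 299/625 ≈ 0.4784.
Pooled p̂ = (748+299)/(1868+625) = 1047/2493 = 0.4200.
SE = √(0.243596 × 0.00213533) = 0.0228.
z = (0.4004 − 0.4784)/0.0228 = -0.0780/0.0228 = -3.42.
p-value = P(Z < -3.419) ≈ 0.0003.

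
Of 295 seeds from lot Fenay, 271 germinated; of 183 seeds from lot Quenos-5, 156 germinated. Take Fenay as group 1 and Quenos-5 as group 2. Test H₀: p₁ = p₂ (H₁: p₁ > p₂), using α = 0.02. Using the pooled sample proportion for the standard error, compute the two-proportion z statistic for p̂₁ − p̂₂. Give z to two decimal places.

z = 2.28

p̂₁ = 271/295 = 0.91864, p̂₂ = 156/183 = 0.85246.
Pooled p̂ = (271+156)/(295+183) = 427/478 = 0.89331.
SE = √(0.0953108 × 0.00885431) = 0.02905.
z = (0.91864 − 0.85246)/0.02905 = 0.06618/0.02905 = 2.28.
p-value = P(Z > 2.278) ≈ 0.0114, so at α = 0.02 we reject H₀.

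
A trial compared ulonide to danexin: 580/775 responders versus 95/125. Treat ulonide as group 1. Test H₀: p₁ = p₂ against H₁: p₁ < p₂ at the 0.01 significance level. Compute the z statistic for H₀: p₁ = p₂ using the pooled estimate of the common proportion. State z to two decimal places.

z = -0.28

p̂₁ = 580/775 ≈ 0.7484, p̂₂ = 95/125 ≈ 0.7600.
Pooled p̂ = (580+95)/(775+125) = 675/900 = 0.7500.
SE = √(p̂(1−p̂)(1/n₁+1/n₂)) = √(0.7500·0.2500·0.00929032) = √(0.00174194) = 0.0417.
z = (0.7484 − 0.7600)/0.0417 = -0.0116/0.0417 = -0.28.
p-value = P(Z < -0.278) ≈ 0.3904; since p > α = 0.01, fail to reject H₀.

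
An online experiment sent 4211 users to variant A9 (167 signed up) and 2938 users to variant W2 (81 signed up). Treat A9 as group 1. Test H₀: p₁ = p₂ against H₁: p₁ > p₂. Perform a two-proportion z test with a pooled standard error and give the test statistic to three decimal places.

z = 2.748

p̂₁ = 167/4211 ≈ 0.03966, p̂₂ = 81/2938 ≈ 0.02757.
Pooled p̂ = (167+81)/(4211+2938) = 248/7149 = 0.03469.
SE = √(p̂(1−p̂)(1/n₁+1/n₂)) = √(0.03469·0.96531·0.000577841) = √(1.935e-05) = 0.00440.
z = (0.03966 − 0.02757)/0.00440 = 0.01209/0.00440 = 2.748.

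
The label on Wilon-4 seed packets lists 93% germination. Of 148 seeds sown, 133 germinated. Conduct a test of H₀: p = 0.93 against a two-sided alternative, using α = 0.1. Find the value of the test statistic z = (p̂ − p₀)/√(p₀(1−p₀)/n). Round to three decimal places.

p̂ = 133/148 ≈ 0.89865.
Standard error under H₀: √(0.93×0.07/148) = 0.02097.
z = (0.89865 − 0.93)/0.02097 = -0.03135/0.02097 = -1.495.
p-value = 2·P(Z > 1.495) ≈ 0.1350. With α = 0.1, fail to reject H₀.

z = -1.495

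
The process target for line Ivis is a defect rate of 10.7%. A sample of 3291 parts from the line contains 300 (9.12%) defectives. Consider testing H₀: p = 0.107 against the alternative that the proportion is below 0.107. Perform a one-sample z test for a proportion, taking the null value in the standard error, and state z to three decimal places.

z = -2.940

p̂ = 300/3291 = 0.091158.
Standard error under H₀: √(0.107×0.893/3291) = 0.005388.
z = (0.091158 − 0.107)/0.005388 = -0.015842/0.005388 = -2.940.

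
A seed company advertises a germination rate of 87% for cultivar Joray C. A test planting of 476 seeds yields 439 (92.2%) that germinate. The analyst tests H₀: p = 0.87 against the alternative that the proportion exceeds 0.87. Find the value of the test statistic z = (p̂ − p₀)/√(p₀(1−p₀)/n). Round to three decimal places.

z = 3.391

p̂ = 439/476 ≈ 0.922269.
Standard error under H₀: √(0.87×0.13/476) = 0.015414.
z = (0.922269 − 0.87)/0.015414 = 0.052269/0.015414 = 3.391.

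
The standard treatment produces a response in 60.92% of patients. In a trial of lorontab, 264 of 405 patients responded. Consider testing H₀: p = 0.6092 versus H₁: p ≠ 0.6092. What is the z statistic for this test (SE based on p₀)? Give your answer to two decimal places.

p̂ = 264/405 ≈ 0.6519.
Standard error under H₀: √(0.6092×0.3908/405) = 0.0242.
z = (0.6519 − 0.6092)/0.0242 = 0.0427/0.0242 = 1.76.
Two-sided p-value ≈ 2·Φ(−1.759) = 0.0785.

z = 1.76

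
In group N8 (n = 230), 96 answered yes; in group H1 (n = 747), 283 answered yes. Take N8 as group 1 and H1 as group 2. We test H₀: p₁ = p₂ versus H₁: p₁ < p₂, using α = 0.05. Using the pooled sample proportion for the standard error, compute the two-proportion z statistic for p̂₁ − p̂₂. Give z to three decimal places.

p̂₁ = 96/230 ≈ 0.41739, p̂₂ = 283/747 ≈ 0.37885.
Pooled p̂ = (96+283)/(230+747) = 379/977 = 0.38792.
SE = √(p̂(1−p̂)(1/n₁+1/n₂)) = √(0.38792·0.61208·0.00568651) = √(0.0013502) = 0.03675.
z = (0.41739 − 0.37885)/0.03675 = 0.03854/0.03675 = 1.049.
p-value = P(Z < 1.049) ≈ 0.8529. With α = 0.05, fail to reject H₀.

z = 1.049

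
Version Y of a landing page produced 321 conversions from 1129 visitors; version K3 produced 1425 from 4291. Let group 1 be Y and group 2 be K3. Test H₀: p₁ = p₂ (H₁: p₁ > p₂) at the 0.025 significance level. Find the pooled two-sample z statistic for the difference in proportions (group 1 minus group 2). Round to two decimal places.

z = -3.06

p̂₁ = 321/1129 ≈ 0.2843, p̂₂ = 1425/4291 ≈ 0.3321.
Pooled p̂ = (321+1425)/(1129+4291) = 1746/5420 = 0.3221.
SE = √(p̂(1−p̂)(1/n₁+1/n₂)) = √(0.3221·0.6779·0.00111879) = √(0.000244305) = 0.0156.
z = (0.2843 − 0.3321)/0.0156 = -0.0478/0.0156 = -3.06.
p-value = P(Z > -3.056) ≈ 0.9989; since p > α = 0.025, fail to reject H₀.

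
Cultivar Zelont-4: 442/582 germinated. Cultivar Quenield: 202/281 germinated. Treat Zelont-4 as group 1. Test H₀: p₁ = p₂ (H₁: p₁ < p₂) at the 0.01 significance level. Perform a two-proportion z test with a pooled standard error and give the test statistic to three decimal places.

z = 1.284

p̂₁ = 442/582 ≈ 0.75945, p̂₂ = 202/281 ≈ 0.71886.
Pooled p̂ = (442+202)/(582+281) = 644/863 = 0.74623.
SE = √(p̂(1−p̂)(1/n₁+1/n₂)) = √(0.74623·0.25377·0.00527693) = √(0.000999286) = 0.03161.
z = (0.75945 − 0.71886)/0.03161 = 0.04059/0.03161 = 1.284.
p-value = P(Z < 1.284) ≈ 0.9004. With α = 0.01, fail to reject H₀.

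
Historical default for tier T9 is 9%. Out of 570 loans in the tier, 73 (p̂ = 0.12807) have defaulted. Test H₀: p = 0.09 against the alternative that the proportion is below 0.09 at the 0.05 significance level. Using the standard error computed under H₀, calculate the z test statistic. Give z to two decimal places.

p̂ = 73/570 = 0.1281.
Standard error under H₀: √(0.09×0.91/570) = 0.0120.
z = (0.1281 − 0.09)/0.0120 = 0.0381/0.0120 = 3.18.
p-value = P(Z < 3.176) ≈ 0.9993; since p > α = 0.05, fail to reject H₀.

z = 3.18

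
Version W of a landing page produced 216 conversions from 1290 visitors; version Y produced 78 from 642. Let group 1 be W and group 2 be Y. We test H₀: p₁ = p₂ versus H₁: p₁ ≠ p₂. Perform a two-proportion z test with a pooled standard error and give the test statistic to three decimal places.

z = 2.648

p̂₁ = 216/1290 ≈ 0.16744, p̂₂ = 78/642 ≈ 0.12150.
Pooled p̂ = (216+78)/(1290+642) = 294/1932 = 0.15217.
SE = √(0.129017 × 0.00233283) = 0.01735.
z = (0.16744 − 0.12150)/0.01735 = 0.04594/0.01735 = 2.648.
p-value = 2·P(Z > 2.648) ≈ 0.0081.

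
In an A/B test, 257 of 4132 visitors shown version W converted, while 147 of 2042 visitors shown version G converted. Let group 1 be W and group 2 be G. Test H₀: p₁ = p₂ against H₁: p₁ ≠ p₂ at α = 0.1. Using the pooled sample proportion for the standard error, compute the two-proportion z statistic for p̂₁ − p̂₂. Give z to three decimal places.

p̂₁ = 257/4132 ≈ 0.062197, p̂₂ = 147/2042 ≈ 0.071988.
Pooled p̂ = (257+147)/(4132+2042) = 404/6174 = 0.065436.
SE = √(0.0611539 × 0.00073173) = 0.006689.
z = (0.062197 − 0.071988)/0.006689 = -0.009791/0.006689 = -1.464.
Two-sided p-value ≈ 2·Φ(−1.464) = 0.1433; since p > α = 0.1, fail to reject H₀.

z = -1.464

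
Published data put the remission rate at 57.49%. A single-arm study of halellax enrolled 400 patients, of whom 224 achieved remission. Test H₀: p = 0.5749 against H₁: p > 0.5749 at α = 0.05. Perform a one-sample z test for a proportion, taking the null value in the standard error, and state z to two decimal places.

p̂ = 224/400 ≈ 0.5600.
Under H₀, SE = √(0.5749·0.4251/400) = √(0.000610975) = 0.0247.
z = (0.5600 − 0.5749)/0.0247 = -0.0149/0.0247 = -0.60.
p-value = P(Z > -0.603) ≈ 0.7267; since p > α = 0.05, fail to reject H₀.

z = -0.60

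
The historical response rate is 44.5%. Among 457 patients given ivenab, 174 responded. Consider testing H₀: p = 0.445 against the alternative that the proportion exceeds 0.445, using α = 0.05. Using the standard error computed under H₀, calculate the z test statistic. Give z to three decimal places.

p̂ = 174/457 ≈ 0.38074.
Standard error under H₀: √(0.445×0.555/457) = 0.02325.
z = (0.38074 − 0.445)/0.02325 = -0.06426/0.02325 = -2.764.
p-value = P(Z > -2.764) ≈ 0.9971; since p > α = 0.05, fail to reject H₀.

z = -2.764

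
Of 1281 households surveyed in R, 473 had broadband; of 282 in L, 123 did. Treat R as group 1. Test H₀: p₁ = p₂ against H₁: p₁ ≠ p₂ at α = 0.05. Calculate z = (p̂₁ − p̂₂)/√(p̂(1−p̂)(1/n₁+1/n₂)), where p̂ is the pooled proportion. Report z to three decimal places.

z = -2.095

p̂₁ = 473/1281 ≈ 0.36924, p̂₂ = 123/282 ≈ 0.43617.
Pooled p̂ = (473+123)/(1281+282) = 596/1563 = 0.38132.
SE = √(p̂(1−p̂)(1/n₁+1/n₂)) = √(0.38132·0.61868·0.00432674) = √(0.00102074) = 0.03195.
z = (0.36924 − 0.43617)/0.03195 = -0.06693/0.03195 = -2.095.
Two-sided p-value ≈ 2·Φ(−2.095) = 0.0362; since p < α = 0.05, reject H₀.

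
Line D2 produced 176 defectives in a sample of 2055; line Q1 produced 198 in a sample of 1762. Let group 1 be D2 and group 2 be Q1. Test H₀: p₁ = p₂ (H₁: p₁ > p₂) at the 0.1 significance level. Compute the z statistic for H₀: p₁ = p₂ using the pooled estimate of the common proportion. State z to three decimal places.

p̂₁ = 176/2055 = 0.085645, p̂₂ = 198/1762 = 0.112372.
Pooled p̂ = (176+198)/(2055+1762) = 374/3817 = 0.097983.
SE = √(0.0883821 × 0.00105415) = 0.009652.
z = (0.085645 − 0.112372)/0.009652 = -0.026727/0.009652 = -2.769.
p-value = P(Z > -2.769) ≈ 0.9972, so at α = 0.1 we fail to reject H₀.

z = -2.769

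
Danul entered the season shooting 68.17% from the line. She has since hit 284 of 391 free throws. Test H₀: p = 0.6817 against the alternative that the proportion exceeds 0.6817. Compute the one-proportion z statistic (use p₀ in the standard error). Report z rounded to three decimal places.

p̂ = 284/391 ≈ 0.72634.
Under H₀, SE = √(0.6817·0.3183/391) = √(0.000554949) = 0.02356.
z = (0.72634 − 0.6817)/0.02356 = 0.04464/0.02356 = 1.895.
p-value = P(Z > 1.895) ≈ 0.0290.

z = 1.895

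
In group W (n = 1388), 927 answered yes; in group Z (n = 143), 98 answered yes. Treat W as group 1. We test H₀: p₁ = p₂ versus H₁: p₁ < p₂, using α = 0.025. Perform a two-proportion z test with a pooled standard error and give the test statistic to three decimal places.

p̂₁ = 927/1388 ≈ 0.66787, p̂₂ = 98/143 ≈ 0.68531.
Pooled p̂ = (927+98)/(1388+143) = 1025/1531 = 0.66950.
SE = √(0.221271 × 0.00771347) = 0.04131.
z = (0.66787 − 0.68531)/0.04131 = -0.01744/0.04131 = -0.422.
p-value = P(Z < -0.422) ≈ 0.3364. With α = 0.025, fail to reject H₀.

z = -0.422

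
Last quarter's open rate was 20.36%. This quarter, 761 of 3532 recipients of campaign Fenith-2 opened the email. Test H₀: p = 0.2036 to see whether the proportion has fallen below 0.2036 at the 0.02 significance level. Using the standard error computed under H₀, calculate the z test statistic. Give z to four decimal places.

z = 1.7502

p̂ = 761/3532 ≈ 0.2154587.
Under H₀, SE = √(0.2036·0.7964/3532) = √(4.5908e-05) = 0.0067755.
z = (0.2154587 − 0.2036)/0.0067755 = 0.0118587/0.0067755 = 1.7502.
p-value = P(Z < 1.750) ≈ 0.9600; since p > α = 0.02, fail to reject H₀.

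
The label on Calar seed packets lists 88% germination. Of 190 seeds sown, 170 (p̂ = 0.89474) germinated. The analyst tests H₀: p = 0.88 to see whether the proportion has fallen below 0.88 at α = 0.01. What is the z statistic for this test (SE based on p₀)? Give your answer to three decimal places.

p̂ = 170/190 = 0.89474.
SE = √(p₀(1−p₀)/n) = √(0.1056/190) = 0.02358.
z = (0.89474 − 0.88)/0.02358 = 0.01474/0.02358 = 0.625.
p-value = P(Z < 0.625) ≈ 0.7340. With α = 0.01, fail to reject H₀.

z = 0.625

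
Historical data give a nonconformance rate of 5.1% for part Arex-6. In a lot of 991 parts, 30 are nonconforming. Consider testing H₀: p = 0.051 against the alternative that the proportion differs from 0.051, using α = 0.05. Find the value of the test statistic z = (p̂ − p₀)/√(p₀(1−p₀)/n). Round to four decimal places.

p̂ = 30/991 ≈ 0.03027245.
Under H₀, SE = √(0.051·0.949/991) = √(4.88385e-05) = 0.00698846.
z = (0.03027245 − 0.051)/0.00698846 = -0.02072755/0.00698846 = -2.9660.
Two-sided p-value ≈ 2·Φ(−2.966) = 0.0030. With α = 0.05, reject H₀.

z = -2.9660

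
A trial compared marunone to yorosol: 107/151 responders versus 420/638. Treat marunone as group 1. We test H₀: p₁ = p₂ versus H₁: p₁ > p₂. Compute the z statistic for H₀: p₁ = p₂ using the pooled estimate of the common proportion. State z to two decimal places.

z = 1.18

p̂₁ = 107/151 = 0.7086, p̂₂ = 420/638 = 0.6583.
Pooled p̂ = (107+420)/(151+638) = 527/789 = 0.6679.
SE = √(0.221798 × 0.00818991) = 0.0426.
z = (0.7086 − 0.6583)/0.0426 = 0.0503/0.0426 = 1.18.
p-value = P(Z > 1.180) ≈ 0.1190.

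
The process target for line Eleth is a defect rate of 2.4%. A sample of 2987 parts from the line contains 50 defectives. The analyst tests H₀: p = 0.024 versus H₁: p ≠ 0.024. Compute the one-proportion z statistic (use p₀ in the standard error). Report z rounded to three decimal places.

p̂ = 50/2987 ≈ 0.01674.
Under H₀, SE = √(0.024·0.976/2987) = √(7.84198e-06) = 0.00280.
z = (0.01674 − 0.024)/0.00280 = -0.00726/0.00280 = -2.593.

z = -2.593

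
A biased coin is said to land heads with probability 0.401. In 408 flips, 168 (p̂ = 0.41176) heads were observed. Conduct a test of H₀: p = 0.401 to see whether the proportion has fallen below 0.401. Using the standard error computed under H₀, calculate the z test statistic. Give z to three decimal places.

p̂ = 168/408 = 0.41176.
Under H₀, SE = √(0.401·0.599/408) = √(0.000588723) = 0.02426.
z = (0.41176 − 0.401)/0.02426 = 0.01076/0.02426 = 0.444.

z = 0.444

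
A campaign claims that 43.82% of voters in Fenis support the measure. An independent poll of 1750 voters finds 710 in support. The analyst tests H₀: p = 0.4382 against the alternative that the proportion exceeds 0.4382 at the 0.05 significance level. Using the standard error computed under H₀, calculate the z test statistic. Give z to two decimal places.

z = -2.74

p̂ = 710/1750 ≈ 0.40571.
Under H₀, SE = √(0.4382·0.5618/1750) = √(0.000140675) = 0.01186.
z = (0.40571 − 0.4382)/0.01186 = -0.03249/0.01186 = -2.74.
p-value = P(Z > -2.739) ≈ 0.9969; since p > α = 0.05, fail to reject H₀.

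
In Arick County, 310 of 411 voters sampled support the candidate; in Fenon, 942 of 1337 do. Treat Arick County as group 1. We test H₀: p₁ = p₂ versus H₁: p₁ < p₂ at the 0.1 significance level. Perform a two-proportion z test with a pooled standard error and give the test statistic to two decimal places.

p̂₁ = 310/411 = 0.75426, p̂₂ = 942/1337 = 0.70456.
Pooled p̂ = (310+942)/(411+1337) = 1252/1748 = 0.71625.
SE = √(0.203237 × 0.00318103) = 0.02543.
z = (0.75426 − 0.70456)/0.02543 = 0.04970/0.02543 = 1.95.
p-value = P(Z < 1.954) ≈ 0.9747; since p > α = 0.1, fail to reject H₀.

z = 1.95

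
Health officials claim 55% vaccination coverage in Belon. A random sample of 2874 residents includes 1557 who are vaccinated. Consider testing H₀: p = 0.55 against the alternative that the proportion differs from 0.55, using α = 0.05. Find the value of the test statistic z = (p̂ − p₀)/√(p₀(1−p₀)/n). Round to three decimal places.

z = -0.889

p̂ = 1557/2874 = 0.54175.
SE = √(p₀(1−p₀)/n) = √(0.2475/2874) = 0.00928.
z = (0.54175 − 0.55)/0.00928 = -0.00825/0.00928 = -0.889.
p-value = 2·P(Z > 0.889) ≈ 0.3742; since p > α = 0.05, fail to reject H₀.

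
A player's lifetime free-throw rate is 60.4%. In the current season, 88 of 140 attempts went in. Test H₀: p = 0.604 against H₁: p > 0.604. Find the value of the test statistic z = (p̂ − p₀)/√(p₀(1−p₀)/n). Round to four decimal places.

z = 0.5945

p̂ = 88/140 = 0.628571.
SE = √(p₀(1−p₀)/n) = √(0.23918/140) = 0.041333.
z = (0.628571 − 0.604)/0.041333 = 0.024571/0.041333 = 0.5945.
p-value = P(Z > 0.594) ≈ 0.2761.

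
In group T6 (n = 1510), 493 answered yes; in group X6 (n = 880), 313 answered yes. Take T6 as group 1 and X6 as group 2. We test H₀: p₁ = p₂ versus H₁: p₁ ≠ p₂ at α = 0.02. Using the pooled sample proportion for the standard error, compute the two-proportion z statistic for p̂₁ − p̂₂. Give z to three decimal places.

z = -1.456

p̂₁ = 493/1510 = 0.32649, p̂₂ = 313/880 = 0.35568.
Pooled p̂ = (493+313)/(1510+880) = 806/2390 = 0.33724.
SE = √(p̂(1−p̂)(1/n₁+1/n₂)) = √(0.33724·0.66276·0.00179862) = √(0.000402006) = 0.02005.
z = (0.32649 − 0.35568)/0.02005 = -0.02919/0.02005 = -1.456.
Two-sided p-value ≈ 2·Φ(−1.456) = 0.1454, so at α = 0.02 we fail to reject H₀.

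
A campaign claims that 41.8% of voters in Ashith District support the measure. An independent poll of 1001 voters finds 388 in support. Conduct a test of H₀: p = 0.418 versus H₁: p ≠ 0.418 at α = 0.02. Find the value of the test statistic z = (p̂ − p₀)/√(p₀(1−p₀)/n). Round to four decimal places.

z = -1.9492

p̂ = 388/1001 ≈ 0.387612.
Standard error under H₀: √(0.418×0.582/1001) = 0.015590.
z = (0.387612 − 0.418)/0.015590 = -0.030388/0.015590 = -1.9492.
Two-sided p-value ≈ 2·Φ(−1.949) = 0.0513, so at α = 0.02 we fail to reject H₀.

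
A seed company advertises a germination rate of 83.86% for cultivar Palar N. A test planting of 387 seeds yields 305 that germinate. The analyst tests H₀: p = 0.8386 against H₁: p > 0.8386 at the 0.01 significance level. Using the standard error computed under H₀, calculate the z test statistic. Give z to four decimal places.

z = -2.6996

p̂ = 305/387 ≈ 0.788114.
Under H₀, SE = √(0.8386·0.1614/387) = √(0.000349742) = 0.018701.
z = (0.788114 − 0.8386)/0.018701 = -0.050486/0.018701 = -2.6996.
p-value = P(Z > -2.700) ≈ 0.9965; since p > α = 0.01, fail to reject H₀.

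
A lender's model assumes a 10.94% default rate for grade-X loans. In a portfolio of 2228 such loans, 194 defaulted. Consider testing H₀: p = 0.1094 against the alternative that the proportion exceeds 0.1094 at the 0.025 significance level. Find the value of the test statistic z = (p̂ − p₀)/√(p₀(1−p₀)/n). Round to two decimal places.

p̂ = 194/2228 = 0.0871.
Standard error under H₀: √(0.1094×0.8906/2228) = 0.0066.
z = (0.0871 − 0.1094)/0.0066 = -0.0223/0.0066 = -3.38.
p-value = P(Z > -3.376) ≈ 0.9996, so at α = 0.025 we fail to reject H₀.

z = -3.38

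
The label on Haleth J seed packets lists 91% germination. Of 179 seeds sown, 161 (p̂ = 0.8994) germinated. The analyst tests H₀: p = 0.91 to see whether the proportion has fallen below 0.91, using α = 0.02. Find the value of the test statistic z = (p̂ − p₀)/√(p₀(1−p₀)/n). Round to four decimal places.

p̂ = 161/179 = 0.899441.
Standard error under H₀: √(0.91×0.09/179) = 0.021390.
z = (0.899441 − 0.91)/0.021390 = -0.010559/0.021390 = -0.4936.
p-value = P(Z < -0.494) ≈ 0.3108, so at α = 0.02 we fail to reject H₀.

z = -0.4936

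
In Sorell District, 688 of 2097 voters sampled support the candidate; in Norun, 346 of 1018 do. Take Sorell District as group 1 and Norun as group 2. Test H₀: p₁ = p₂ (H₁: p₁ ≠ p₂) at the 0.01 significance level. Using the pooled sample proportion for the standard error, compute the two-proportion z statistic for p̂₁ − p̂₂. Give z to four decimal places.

p̂₁ = 688/2097 = 0.328088, p̂₂ = 346/1018 = 0.339882.
Pooled p̂ = (688+346)/(2097+1018) = 1034/3115 = 0.331942.
SE = √(p̂(1−p̂)(1/n₁+1/n₂)) = √(0.331942·0.668058·0.00145919) = √(0.000323585) = 0.017988.
z = (0.328088 − 0.339882)/0.017988 = -0.011794/0.017988 = -0.6557.
Two-sided p-value ≈ 2·Φ(−0.656) = 0.5120; since p > α = 0.01, fail to reject H₀.

z = -0.6557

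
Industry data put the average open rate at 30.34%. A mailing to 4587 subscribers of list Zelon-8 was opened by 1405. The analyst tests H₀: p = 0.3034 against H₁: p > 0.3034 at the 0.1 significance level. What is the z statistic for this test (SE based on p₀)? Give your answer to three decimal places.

p̂ = 1405/4587 ≈ 0.30630.
Standard error under H₀: √(0.3034×0.6966/4587) = 0.00679.
z = (0.30630 − 0.3034)/0.00679 = 0.00290/0.00679 = 0.427.
p-value = P(Z > 0.427) ≈ 0.3346, so at α = 0.1 we fail to reject H₀.

z = 0.427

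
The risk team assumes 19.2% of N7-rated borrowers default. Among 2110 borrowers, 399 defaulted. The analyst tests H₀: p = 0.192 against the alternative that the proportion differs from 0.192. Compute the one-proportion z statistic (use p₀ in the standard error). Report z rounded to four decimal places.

z = -0.3383

p̂ = 399/2110 = 0.1890995.
Under H₀, SE = √(0.192·0.808/2110) = √(7.35242e-05) = 0.0085746.
z = (0.1890995 − 0.192)/0.0085746 = -0.0029005/0.0085746 = -0.3383.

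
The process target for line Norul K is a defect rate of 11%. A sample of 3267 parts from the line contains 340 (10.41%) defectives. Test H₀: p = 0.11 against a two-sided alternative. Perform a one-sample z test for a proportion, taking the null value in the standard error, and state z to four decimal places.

p̂ = 340/3267 = 0.104071.
Standard error under H₀: √(0.11×0.89/3267) = 0.005474.
z = (0.104071 − 0.11)/0.005474 = -0.005929/0.005474 = -1.0831.

z = -1.0831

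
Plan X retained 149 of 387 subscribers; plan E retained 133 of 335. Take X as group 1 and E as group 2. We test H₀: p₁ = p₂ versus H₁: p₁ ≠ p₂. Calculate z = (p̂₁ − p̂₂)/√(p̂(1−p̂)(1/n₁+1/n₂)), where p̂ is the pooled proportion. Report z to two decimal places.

z = -0.33

p̂₁ = 149/387 = 0.3850, p̂₂ = 133/335 = 0.3970.
Pooled p̂ = (149+133)/(387+335) = 282/722 = 0.3906.
SE = √(p̂(1−p̂)(1/n₁+1/n₂)) = √(0.3906·0.6094·0.00556905) = √(0.00132559) = 0.0364.
z = (0.3850 − 0.3970)/0.0364 = -0.0120/0.0364 = -0.33.
p-value = 2·P(Z > 0.330) ≈ 0.7417.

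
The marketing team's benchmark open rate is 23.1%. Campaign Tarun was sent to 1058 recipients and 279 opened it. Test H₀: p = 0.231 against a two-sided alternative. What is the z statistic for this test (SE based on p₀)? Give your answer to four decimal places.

z = 2.5240

p̂ = 279/1058 ≈ 0.2637051.
Under H₀, SE = √(0.231·0.769/1058) = √(0.000167901) = 0.0129577.
z = (0.2637051 − 0.231)/0.0129577 = 0.0327051/0.0129577 = 2.5240.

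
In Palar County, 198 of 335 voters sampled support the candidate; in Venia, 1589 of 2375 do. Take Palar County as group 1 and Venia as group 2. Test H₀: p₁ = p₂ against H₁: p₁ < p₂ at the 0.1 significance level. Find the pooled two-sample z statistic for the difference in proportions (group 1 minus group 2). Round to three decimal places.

p̂₁ = 198/335 = 0.59104, p̂₂ = 1589/2375 = 0.66905.
Pooled p̂ = (198+1589)/(335+2375) = 1787/2710 = 0.65941.
SE = √(0.224589 × 0.00340613) = 0.02766.
z = (0.59104 − 0.66905)/0.02766 = -0.07801/0.02766 = -2.820.
p-value = P(Z < -2.820) ≈ 0.0024, so at α = 0.1 we reject H₀.

z = -2.820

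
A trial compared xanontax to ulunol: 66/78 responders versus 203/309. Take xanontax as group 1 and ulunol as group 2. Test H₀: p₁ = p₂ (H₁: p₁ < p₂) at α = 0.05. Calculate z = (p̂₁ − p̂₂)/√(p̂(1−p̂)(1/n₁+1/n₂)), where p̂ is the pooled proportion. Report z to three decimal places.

p̂₁ = 66/78 = 0.84615, p̂₂ = 203/309 = 0.65696.
Pooled p̂ = (66+203)/(78+309) = 269/387 = 0.69509.
SE = √(0.21194 × 0.0160568) = 0.05834.
z = (0.84615 − 0.65696)/0.05834 = 0.18919/0.05834 = 3.243.
p-value = P(Z < 3.243) ≈ 0.9994. With α = 0.05, fail to reject H₀.

z = 3.243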